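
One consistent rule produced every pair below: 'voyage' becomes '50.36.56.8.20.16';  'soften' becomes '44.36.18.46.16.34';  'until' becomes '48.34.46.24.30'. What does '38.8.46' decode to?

pat

v(#22)→50 and o(#15)→36: differences scale by 2, so n = 2·pos + 6. With a=1..z=26, the number is 2·pos + 6.
Reversing it on 38.8.46: 38→(38−6)÷2=16=p, 8→(8−6)÷2=1=a, 46→(46−6)÷2=20=t.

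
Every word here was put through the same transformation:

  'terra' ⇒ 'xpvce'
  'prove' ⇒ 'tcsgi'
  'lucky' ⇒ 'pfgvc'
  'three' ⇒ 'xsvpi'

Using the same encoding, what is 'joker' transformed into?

Shifts by position in terra: pos 0: t→x (+4), pos 1: e→p (+11), pos 2: r→v (+4), pos 3: r→c (+11) — repeating every 2. The shifts repeat in a cycle of length 2: positions 0,1,… shift by +4, +11, then the pattern repeats.
Applying it to joker: j+4=n, o+11=z, k+4=o, e+11=p, r+4=v.

nzopv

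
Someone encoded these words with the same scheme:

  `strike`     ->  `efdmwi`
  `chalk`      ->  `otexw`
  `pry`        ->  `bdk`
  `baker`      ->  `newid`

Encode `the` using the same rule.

The shift depends on letter class: consonant s→e is +12, but vowel i→m is +4. Two shifts are in play — +4 for a/e/i/o/u, +12 for every other letter.
For the: t(cons)+12=f, h(cons)+12=t, e(vowel)+4=i.

fti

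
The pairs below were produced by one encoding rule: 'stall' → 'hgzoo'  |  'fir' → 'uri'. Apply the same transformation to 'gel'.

Each pair mirrors across the alphabet (s↔h, t↔g, a↔z): positions sum to 25. Each letter is replaced by its mirror in the alphabet: a↔z, b↔y, c↔x, and so on (the Atbash cipher).
For gel: g↔t, e↔v, l↔o.

tvo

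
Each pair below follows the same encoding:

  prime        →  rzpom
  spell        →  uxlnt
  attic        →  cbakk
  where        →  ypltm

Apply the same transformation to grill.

izpnt

Shifts by position in prime: pos 0: p→r (+2), pos 1: r→z (+8), pos 2: i→p (+7), pos 3: m→o (+2), pos 4: e→m (+8) — repeating every 3. It's a Vigenère-style cipher with numeric key [2,8,7]: position i shifts by key[i mod 3].
On grill: g+2=i, r+8=z, i+7=p, l+2=n, l+8=t.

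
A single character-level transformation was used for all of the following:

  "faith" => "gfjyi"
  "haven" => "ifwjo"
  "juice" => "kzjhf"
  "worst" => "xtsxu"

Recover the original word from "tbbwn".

A repeating key of period 2 is used — shifts +1, +5 over and over.
Decoding tbbwn: t−1=s, b−5=w, b−1=a, w−5=r, n−1=m.

swarm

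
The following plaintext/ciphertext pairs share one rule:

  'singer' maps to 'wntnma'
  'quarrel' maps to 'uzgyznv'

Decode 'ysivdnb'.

uncover

In singer: s→w is +4, i→n is +5, n→t is +6, g→n is +7 — the shift increases by 1 each position. Each letter shifts forward by (position + 4), i.e. 4, 5, 6, … — the shift grows by one for each successive letter.
Undoing it on ysivdnb: y−4=u, s−5=n, i−6=c, v−7=o, d−8=v, n−9=e, b−10=r.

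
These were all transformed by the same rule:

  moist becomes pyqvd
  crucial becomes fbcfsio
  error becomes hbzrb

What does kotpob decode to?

helmet

Shifts by position in moist: pos 0: m→p (+3), pos 1: o→y (+10), pos 2: i→q (+8), pos 3: s→v (+3), pos 4: t→d (+10) — repeating every 3. It's a Vigenère-style cipher with numeric key [3,10,8]: position i shifts by key[i mod 3].
Undoing it on kotpob: k−3=h, o−10=e, t−8=l, p−3=m, o−10=e, b−8=t.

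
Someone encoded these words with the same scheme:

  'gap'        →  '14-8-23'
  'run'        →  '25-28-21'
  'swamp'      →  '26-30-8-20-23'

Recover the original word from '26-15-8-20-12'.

shame

Each letter is replaced by its alphabet position (a=1..z=26) + 7.
Undoing it on 26-15-8-20-12: 26→(26−7)÷1=19=s, 15→(15−7)÷1=8=h, 8→(8−7)÷1=1=a, 20→(20−7)÷1=13=m, 12→(12−7)÷1=5=e.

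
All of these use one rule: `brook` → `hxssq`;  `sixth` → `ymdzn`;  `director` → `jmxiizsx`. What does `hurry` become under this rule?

nyxxe

The shift depends on letter class: consonant b→h is +6, but vowel o→s is +4. Vowels shift forward by 4 and consonants shift forward by 6.
Applying it to hurry: h(cons)+6=n, u(vowel)+4=y, r(cons)+6=x, r(cons)+6=x, y(cons)+6=e.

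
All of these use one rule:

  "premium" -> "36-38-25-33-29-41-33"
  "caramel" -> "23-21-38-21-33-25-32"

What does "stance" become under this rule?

39-40-21-34-23-25

p is letter #16 and maps to 36: an offset of 20. Letters become their 1-based position plus 20 (so a→21, b→22, …).
On stance: s=19→39, t=20→40, a=1→21, n=14→34, c=3→23, e=5→25.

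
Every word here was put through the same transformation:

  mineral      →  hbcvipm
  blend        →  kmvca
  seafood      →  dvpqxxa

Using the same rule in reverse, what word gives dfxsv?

scope

Treating letters as 0–25, the rule is x ↦ 21x + 15 (mod 26).
Undoing it on dfxsv: d(3)→5·(3−15)≡18=s; f(5)→5·(5−15)≡2=c; x(23)→5·(23−15)≡14=o; s(18)→5·(18−15)≡15=p; v(21)→5·(21−15)≡4=e (all mod 26).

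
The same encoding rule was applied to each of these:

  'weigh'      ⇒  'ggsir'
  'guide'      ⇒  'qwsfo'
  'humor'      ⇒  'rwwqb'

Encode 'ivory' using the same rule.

sxyti

It's a Vigenère-style cipher with numeric key [10,2]: position i shifts by key[i mod 2].
Applying it to ivory: i+10=s, v+2=x, o+10=y, r+2=t, y+10=i.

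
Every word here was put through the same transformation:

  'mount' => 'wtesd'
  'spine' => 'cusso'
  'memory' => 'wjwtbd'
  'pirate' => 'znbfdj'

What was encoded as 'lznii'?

buddy

A repeating key of period 2 is used — shifts +10, +5 over and over.
Decoding lznii: l−10=b, z−5=u, n−10=d, i−5=d, i−10=y.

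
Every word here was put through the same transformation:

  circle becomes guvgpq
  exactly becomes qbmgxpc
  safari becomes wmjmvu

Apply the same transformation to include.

urgpghq

The shift depends on letter class: consonant c→g is +4, but vowel i→u is +12. Vowels shift forward by 12 and consonants shift forward by 4.
Applying it to include: i(vowel)+12=u, n(cons)+4=r, c(cons)+4=g, l(cons)+4=p, u(vowel)+12=g, d(cons)+4=h, e(vowel)+12=q.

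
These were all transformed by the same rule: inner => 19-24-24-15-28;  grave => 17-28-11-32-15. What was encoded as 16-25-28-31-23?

i is letter #9 and maps to 19: an offset of 10. Each letter is replaced by its alphabet position (a=1..z=26) + 10.
Undoing it on 16-25-28-31-23: 16→(16−10)÷1=6=f, 25→(25−10)÷1=15=o, 28→(28−10)÷1=18=r, 31→(31−10)÷1=21=u, 23→(23−10)÷1=13=m.

forum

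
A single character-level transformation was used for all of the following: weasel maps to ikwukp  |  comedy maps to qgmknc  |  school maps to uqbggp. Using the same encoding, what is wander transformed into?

This is an affine cipher: with a=0,…,z=25, each position x becomes (23x+22) mod 26.
For wander: w(22)→23·22+22≡8=i; a(0)→23·0+22≡22=w; n(13)→23·13+22≡9=j; d(3)→23·3+22≡13=n; e(4)→23·4+22≡10=k; r(17)→23·17+22≡23=x (all mod 26).

iwjnkx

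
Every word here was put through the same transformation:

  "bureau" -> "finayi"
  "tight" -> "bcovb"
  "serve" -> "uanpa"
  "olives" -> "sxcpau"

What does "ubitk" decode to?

b(1)→f(5) and u(20)→i(8) fit y≡7x+24 (mod 26); the inverse of 7 mod 26 is 15. This is an affine cipher: with a=0,…,z=25, each position x becomes (7x+24) mod 26.
Undoing it on ubitk: u(20)→15·(20−24)≡18=s; b(1)→15·(1−24)≡19=t; i(8)→15·(8−24)≡20=u; t(19)→15·(19−24)≡3=d; k(10)→15·(10−24)≡24=y (all mod 26).

study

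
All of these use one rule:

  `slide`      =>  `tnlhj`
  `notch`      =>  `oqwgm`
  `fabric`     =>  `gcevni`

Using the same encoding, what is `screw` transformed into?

teuib

In slide: s→t is +1, l→n is +2, i→l is +3, d→h is +4 — the shift increases by 1 each position. Letter i (0-indexed) is shifted by i+1, so successive shifts are 1, 2, 3, ….
Applying it to screw: s+1=t, c+2=e, r+3=u, e+4=i, w+5=b.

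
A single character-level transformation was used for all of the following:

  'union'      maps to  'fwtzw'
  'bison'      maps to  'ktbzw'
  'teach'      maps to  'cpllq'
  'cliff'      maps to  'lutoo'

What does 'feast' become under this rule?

oplbc

The shift depends on letter class: consonant n→w is +9, but vowel u→f is +11. Two shifts are in play — +11 for a/e/i/o/u, +9 for every other letter.
Applying it to feast: f(cons)+9=o, e(vowel)+11=p, a(vowel)+11=l, s(cons)+9=b, t(cons)+9=c.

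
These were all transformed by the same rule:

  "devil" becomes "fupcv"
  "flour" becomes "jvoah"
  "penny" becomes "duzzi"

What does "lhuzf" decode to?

trend

This is an affine cipher: with a=0,…,z=25, each position x becomes (15x+12) mod 26.
Reversing it on lhuzf: l(11)→7·(11−12)≡19=t; h(7)→7·(7−12)≡17=r; u(20)→7·(20−12)≡4=e; z(25)→7·(25−12)≡13=n; f(5)→7·(5−12)≡3=d (all mod 26).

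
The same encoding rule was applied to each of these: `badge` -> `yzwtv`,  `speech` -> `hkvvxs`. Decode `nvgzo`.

metal

Each pair mirrors across the alphabet (b↔y, a↔z, d↔w): positions sum to 25. Each letter is replaced by its mirror in the alphabet: a↔z, b↔y, c↔x, and so on (the Atbash cipher).
Decoding nvgzo: n↔m, v↔e, g↔t, z↔a, o↔l.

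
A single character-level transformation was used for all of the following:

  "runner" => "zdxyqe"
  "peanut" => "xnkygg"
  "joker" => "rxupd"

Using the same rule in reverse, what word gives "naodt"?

fresh

In runner: r→z is +8, u→d is +9, n→x is +10, n→y is +11 — the shift increases by 1 each position. Letter i (0-indexed) is shifted by i+8, so successive shifts are 8, 9, 10, ….
Decoding naodt: n−8=f, a−9=r, o−10=e, d−11=s, t−12=h.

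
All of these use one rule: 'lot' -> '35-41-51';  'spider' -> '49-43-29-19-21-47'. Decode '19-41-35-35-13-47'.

The formula is n = 2×(alphabet index, a=1) + 11.
Reversing it on 19-41-35-35-13-47: 19→(19−11)÷2=4=d, 41→(41−11)÷2=15=o, 35→(35−11)÷2=12=l, 35→(35−11)÷2=12=l, 13→(13−11)÷2=1=a, 47→(47−11)÷2=18=r.

dollar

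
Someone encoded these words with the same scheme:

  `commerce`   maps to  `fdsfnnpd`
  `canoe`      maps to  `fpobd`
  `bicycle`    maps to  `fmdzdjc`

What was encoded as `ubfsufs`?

Two steps: reverse the string, then apply a Caesar shift of +1.
Decoding ubfsufs: shift back: u−1=t, b−1=a, f−1=e, s−1=r, u−1=t, f−1=e, s−1=r → taerter; then reverse → retreat.

retreat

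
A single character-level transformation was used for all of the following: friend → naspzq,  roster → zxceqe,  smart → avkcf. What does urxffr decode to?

In friend: f→n is +8, r→a is +9, i→s is +10, e→p is +11 — the shift increases by 1 each position. Each letter shifts forward by (position + 8), i.e. 8, 9, 10, … — the shift grows by one for each successive letter.
Undoing it on urxffr: u−8=m, r−9=i, x−10=n, f−11=u, f−12=t, r−13=e.

minute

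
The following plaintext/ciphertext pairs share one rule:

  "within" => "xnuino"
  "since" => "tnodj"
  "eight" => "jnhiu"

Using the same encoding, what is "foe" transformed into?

The shift depends on letter class: consonant w→x is +1, but vowel i→n is +5. Two shifts are in play — +5 for a/e/i/o/u, +1 for every other letter.
For foe: f(cons)+1=g, o(vowel)+5=t, e(vowel)+5=j.

gtj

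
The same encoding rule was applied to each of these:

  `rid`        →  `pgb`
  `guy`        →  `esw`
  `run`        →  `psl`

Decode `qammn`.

Compare letters: r→p is +24, i→g is +24, d→b is +24 — a constant shift. Every letter moves 24 places later in the alphabet, wrapping around z→a.
Reversing it on qammn: q−24=s, a−24=c, m−24=o, m−24=o, n−24=p.

scoop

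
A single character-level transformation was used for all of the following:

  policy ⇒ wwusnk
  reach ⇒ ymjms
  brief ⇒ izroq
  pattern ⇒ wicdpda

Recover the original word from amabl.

In policy: p→w is +7, o→w is +8, l→u is +9, i→s is +10 — the shift increases by 1 each position. Letter i (0-indexed) is shifted by i+7, so successive shifts are 7, 8, 9, ….
Decoding amabl: a−7=t, m−8=e, a−9=r, b−10=r, l−11=a.

terra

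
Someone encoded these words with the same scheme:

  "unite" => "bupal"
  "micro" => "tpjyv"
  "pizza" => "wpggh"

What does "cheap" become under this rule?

Each letter is shifted forward by 7 in the alphabet (a Caesar shift of +7).
For cheap: c+7=j, h+7=o, e+7=l, a+7=h, p+7=w.

jolhw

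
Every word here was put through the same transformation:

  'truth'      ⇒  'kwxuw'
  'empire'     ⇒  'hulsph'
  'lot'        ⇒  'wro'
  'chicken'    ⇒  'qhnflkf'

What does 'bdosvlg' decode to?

The output letters match the input read backwards, each shifted +3: truth reversed is hturt. Read the word backwards and shift each letter +3.
Undoing it on bdosvlg: shift back: b−3=y, d−3=a, o−3=l, s−3=p, v−3=s, l−3=i, g−3=d → yalpsid; then reverse → display.

display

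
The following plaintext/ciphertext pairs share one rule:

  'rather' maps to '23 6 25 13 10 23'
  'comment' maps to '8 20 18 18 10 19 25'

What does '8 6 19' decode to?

can

Letters become their 1-based position plus 5 (so a→6, b→7, …).
Undoing it on 8 6 19: 8→(8−5)÷1=3=c, 6→(6−5)÷1=1=a, 19→(19−5)÷1=14=n.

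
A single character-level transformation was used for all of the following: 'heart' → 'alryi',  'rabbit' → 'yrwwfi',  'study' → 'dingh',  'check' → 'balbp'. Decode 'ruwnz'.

Treating letters as 0–25, the rule is x ↦ 5x + 17 (mod 26).
Reversing it on ruwnz: r(17)→21·(17−17)≡0=a; u(20)→21·(20−17)≡11=l; w(22)→21·(22−17)≡1=b; n(13)→21·(13−17)≡20=u; z(25)→21·(25−17)≡12=m (all mod 26).

album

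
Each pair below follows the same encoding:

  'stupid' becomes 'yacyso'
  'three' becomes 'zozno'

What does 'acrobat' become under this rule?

Letter i (0-indexed) is shifted by i+6, so successive shifts are 6, 7, 8, ….
On acrobat: a+6=g, c+7=j, r+8=z, o+9=x, b+10=l, a+11=l, t+12=f.

gjzxllf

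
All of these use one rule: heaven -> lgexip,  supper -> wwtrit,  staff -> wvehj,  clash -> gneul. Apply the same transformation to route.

vqyvi

It's a Vigenère-style cipher with numeric key [4,2]: position i shifts by key[i mod 2].
For route: r+4=v, o+2=q, u+4=y, t+2=v, e+4=i.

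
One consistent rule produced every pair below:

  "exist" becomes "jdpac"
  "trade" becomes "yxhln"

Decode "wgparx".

In exist: e→j is +5, x→d is +6, i→p is +7, s→a is +8 — the shift increases by 1 each position. The shift increases by 1 at each position, starting from +5: 5, 6, 7, ….
Decoding wgparx: w−5=r, g−6=a, p−7=i, a−8=s, r−9=i, x−10=n.

raisin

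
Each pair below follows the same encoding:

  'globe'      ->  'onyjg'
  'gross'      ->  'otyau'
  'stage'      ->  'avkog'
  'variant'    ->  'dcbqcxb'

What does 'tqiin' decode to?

loyal

Shifts by position in globe: pos 0: g→o (+8), pos 1: l→n (+2), pos 2: o→y (+10), pos 3: b→j (+8), pos 4: e→g (+2) — repeating every 3. A repeating key of period 3 is used — shifts +8, +2, +10 over and over.
Undoing it on tqiin: t−8=l, q−2=o, i−10=y, i−8=a, n−2=l.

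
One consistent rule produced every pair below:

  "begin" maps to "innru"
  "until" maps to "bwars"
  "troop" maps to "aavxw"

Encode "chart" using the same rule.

Shifts by position in begin: pos 0: b→i (+7), pos 1: e→n (+9), pos 2: g→n (+7), pos 3: i→r (+9) — repeating every 2. It's a Vigenère-style cipher with numeric key [7,9]: position i shifts by key[i mod 2].
For chart: c+7=j, h+9=q, a+7=h, r+9=a, t+7=a.

jqhaa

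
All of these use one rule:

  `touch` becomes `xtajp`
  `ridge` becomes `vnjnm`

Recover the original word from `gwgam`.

Letter i (0-indexed) is shifted by i+4, so successive shifts are 4, 5, 6, ….
Decoding gwgam: g−4=c, w−5=r, g−6=a, a−7=t, m−8=e.

crate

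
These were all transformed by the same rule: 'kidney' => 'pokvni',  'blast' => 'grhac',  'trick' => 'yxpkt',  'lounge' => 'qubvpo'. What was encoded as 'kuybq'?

In kidney: k→p is +5, i→o is +6, d→k is +7, n→v is +8 — the shift increases by 1 each position. Letter i (0-indexed) is shifted by i+5, so successive shifts are 5, 6, 7, ….
Reversing it on kuybq: k−5=f, u−6=o, y−7=r, b−8=t, q−9=h.

forth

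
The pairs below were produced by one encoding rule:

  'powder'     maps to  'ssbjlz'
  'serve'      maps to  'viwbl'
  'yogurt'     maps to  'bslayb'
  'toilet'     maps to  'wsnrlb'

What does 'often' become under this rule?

In powder: p→s is +3, o→s is +4, w→b is +5, d→j is +6 — the shift increases by 1 each position. Each letter shifts forward by (position + 3), i.e. 3, 4, 5, … — the shift grows by one for each successive letter.
For often: o+3=r, f+4=j, t+5=y, e+6=k, n+7=u.

rjyku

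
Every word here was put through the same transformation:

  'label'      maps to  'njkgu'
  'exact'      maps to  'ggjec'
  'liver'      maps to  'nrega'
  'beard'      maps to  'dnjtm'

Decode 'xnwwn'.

Shifts by position in label: pos 0: l→n (+2), pos 1: a→j (+9), pos 2: b→k (+9), pos 3: e→g (+2), pos 4: l→u (+9) — repeating every 3. It's a Vigenère-style cipher with numeric key [2,9,9]: position i shifts by key[i mod 3].
Undoing it on xnwwn: x−2=v, n−9=e, w−9=n, w−2=u, n−9=e.

venue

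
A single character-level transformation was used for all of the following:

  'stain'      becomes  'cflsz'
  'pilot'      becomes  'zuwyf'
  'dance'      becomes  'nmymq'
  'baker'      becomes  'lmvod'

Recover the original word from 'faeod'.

voter

Shifts by position in stain: pos 0: s→c (+10), pos 1: t→f (+12), pos 2: a→l (+11), pos 3: i→s (+10), pos 4: n→z (+12) — repeating every 3. A repeating key of period 3 is used — shifts +10, +12, +11 over and over.
Decoding faeod: f−10=v, a−12=o, e−11=t, o−10=e, d−12=r.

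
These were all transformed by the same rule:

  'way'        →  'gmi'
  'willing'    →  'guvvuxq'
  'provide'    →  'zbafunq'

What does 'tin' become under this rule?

dux

Vowels shift forward by 12 and consonants shift forward by 10.
On tin: t(cons)+10=d, i(vowel)+12=u, n(cons)+10=x.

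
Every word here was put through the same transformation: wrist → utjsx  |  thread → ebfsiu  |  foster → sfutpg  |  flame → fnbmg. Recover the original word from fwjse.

drive

The output letters match the input read backwards, each shifted +1: wrist reversed is tsirw. Read the word backwards and shift each letter +1.
Undoing it on fwjse: shift back: f−1=e, w−1=v, j−1=i, s−1=r, e−1=d → evird; then reverse → drive.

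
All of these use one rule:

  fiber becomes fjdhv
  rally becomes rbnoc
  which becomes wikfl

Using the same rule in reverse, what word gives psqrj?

In fiber: f→f is +0, i→j is +1, b→d is +2, e→h is +3 — the shift increases by 1 each position. Each letter shifts forward by its position index (0, 1, 2, …) — the shift grows by one for each successive letter.
Undoing it on psqrj: p−0=p, s−1=r, q−2=o, r−3=o, j−4=f.

proof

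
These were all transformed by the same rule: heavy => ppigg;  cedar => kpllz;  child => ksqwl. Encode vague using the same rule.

dlofm

Shifts by position in heavy: pos 0: h→p (+8), pos 1: e→p (+11), pos 2: a→i (+8), pos 3: v→g (+11) — repeating every 2. The shifts repeat in a cycle of length 2: positions 0,1,… shift by +8, +11, then the pattern repeats.
For vague: v+8=d, a+11=l, g+8=o, u+11=f, e+8=m.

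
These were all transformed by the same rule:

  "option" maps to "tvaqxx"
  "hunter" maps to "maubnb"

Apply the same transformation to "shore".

In option: o→t is +5, p→v is +6, t→a is +7, i→q is +8 — the shift increases by 1 each position. The shift increases by 1 at each position, starting from +5: 5, 6, 7, ….
Applying it to shore: s+5=x, h+6=n, o+7=v, r+8=z, e+9=n.

xnvzn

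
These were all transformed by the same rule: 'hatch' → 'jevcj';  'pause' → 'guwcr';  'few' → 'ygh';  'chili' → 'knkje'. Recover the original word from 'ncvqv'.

total

The output letters match the input read backwards, each shifted +2: hatch reversed is hctah. The word is reversed, then every letter is shifted forward by 2.
Reversing it on ncvqv: shift back: n−2=l, c−2=a, v−2=t, q−2=o, v−2=t → latot; then reverse → total.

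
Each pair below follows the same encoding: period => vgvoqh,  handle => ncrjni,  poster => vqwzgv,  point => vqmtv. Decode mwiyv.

guest

It's a Vigenère-style cipher with numeric key [6,2,4]: position i shifts by key[i mod 3].
Reversing it on mwiyv: m−6=g, w−2=u, i−4=e, y−6=s, v−2=t.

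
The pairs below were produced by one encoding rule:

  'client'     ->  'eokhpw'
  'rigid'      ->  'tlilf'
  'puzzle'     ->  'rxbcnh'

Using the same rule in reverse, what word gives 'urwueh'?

source

A repeating key of period 2 is used — shifts +2, +3 over and over.
Undoing it on urwueh: u−2=s, r−3=o, w−2=u, u−3=r, e−2=c, h−3=e.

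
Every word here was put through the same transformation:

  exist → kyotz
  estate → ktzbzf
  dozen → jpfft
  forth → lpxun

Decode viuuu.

Shifts by position in exist: pos 0: e→k (+6), pos 1: x→y (+1), pos 2: i→o (+6), pos 3: s→t (+1) — repeating every 2. A repeating key of period 2 is used — shifts +6, +1 over and over.
Undoing it on viuuu: v−6=p, i−1=h, u−6=o, u−1=t, u−6=o.

photo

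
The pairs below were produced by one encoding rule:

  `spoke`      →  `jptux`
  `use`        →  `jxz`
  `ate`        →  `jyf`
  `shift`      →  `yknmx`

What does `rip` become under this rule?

unw

The output letters match the input read backwards, each shifted +5: spoke reversed is ekops. Read the word backwards and shift each letter +5.
For rip: reverse → pir; then shift: p+5=u, i+5=n, r+5=w.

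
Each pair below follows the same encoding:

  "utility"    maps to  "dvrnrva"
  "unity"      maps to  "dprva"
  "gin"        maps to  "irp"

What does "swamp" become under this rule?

The shift depends on letter class: consonant t→v is +2, but vowel u→d is +9. Two shifts are in play — +9 for a/e/i/o/u, +2 for every other letter.
Applying it to swamp: s(cons)+2=u, w(cons)+2=y, a(vowel)+9=j, m(cons)+2=o, p(cons)+2=r.

uyjor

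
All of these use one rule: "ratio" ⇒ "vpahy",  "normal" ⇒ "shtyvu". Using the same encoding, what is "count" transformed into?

Read the word backwards and shift each letter +7.
On count: reverse → tnuoc; then shift: t+7=a, n+7=u, u+7=b, o+7=v, c+7=j.

aubvj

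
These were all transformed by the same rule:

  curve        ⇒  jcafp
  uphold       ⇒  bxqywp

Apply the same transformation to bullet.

In curve: c→j is +7, u→c is +8, r→a is +9, v→f is +10 — the shift increases by 1 each position. Each letter shifts forward by (position + 7), i.e. 7, 8, 9, … — the shift grows by one for each successive letter.
Applying it to bullet: b+7=i, u+8=c, l+9=u, l+10=v, e+11=p, t+12=f.

icuvpf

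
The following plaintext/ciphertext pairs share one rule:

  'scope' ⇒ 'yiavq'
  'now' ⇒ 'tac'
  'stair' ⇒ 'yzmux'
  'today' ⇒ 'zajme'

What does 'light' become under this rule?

rumnz

The shift depends on letter class: consonant s→y is +6, but vowel o→a is +12. Two shifts are in play — +12 for a/e/i/o/u, +6 for every other letter.
For light: l(cons)+6=r, i(vowel)+12=u, g(cons)+6=m, h(cons)+6=n, t(cons)+6=z.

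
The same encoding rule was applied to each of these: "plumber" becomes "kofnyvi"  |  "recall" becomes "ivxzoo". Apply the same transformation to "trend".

Each pair mirrors across the alphabet (p↔k, l↔o, u↔f): positions sum to 25. Letters are reflected about the middle of the alphabet (position → 25−position): Atbash.
Applying it to trend: t↔g, r↔i, e↔v, n↔m, d↔w.

givmw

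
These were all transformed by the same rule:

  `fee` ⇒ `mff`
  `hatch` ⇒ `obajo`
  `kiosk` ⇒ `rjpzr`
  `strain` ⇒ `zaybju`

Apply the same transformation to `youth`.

The shift depends on letter class: consonant f→m is +7, but vowel e→f is +1. Two shifts are in play — +1 for a/e/i/o/u, +7 for every other letter.
On youth: y(cons)+7=f, o(vowel)+1=p, u(vowel)+1=v, t(cons)+7=a, h(cons)+7=o.

fpvao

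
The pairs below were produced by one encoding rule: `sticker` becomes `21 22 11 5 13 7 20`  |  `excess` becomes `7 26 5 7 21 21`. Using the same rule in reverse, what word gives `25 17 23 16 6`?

wound

s is letter #19 and maps to 21: an offset of 2. Letters become their 1-based position plus 2 (so a→3, b→4, …).
Undoing it on 25 17 23 16 6: 25→(25−2)÷1=23=w, 17→(17−2)÷1=15=o, 23→(23−2)÷1=21=u, 16→(16−2)÷1=14=n, 6→(6−2)÷1=4=d.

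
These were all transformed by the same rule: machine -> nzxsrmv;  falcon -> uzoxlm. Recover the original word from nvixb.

Each pair mirrors across the alphabet (m↔n, a↔z, c↔x): positions sum to 25. Letters are reflected about the middle of the alphabet (position → 25−position): Atbash.
Reversing it on nvixb: n↔m, v↔e, i↔r, x↔c, b↔y.

mercy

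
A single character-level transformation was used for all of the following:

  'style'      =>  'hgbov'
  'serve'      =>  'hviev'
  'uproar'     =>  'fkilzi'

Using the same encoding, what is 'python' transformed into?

kbgslm

Each pair mirrors across the alphabet (s↔h, t↔g, y↔b): positions sum to 25. This is the alphabet-reversal cipher (Atbash): a becomes z, b becomes y, etc.
On python: p↔k, y↔b, t↔g, h↔s, o↔l, n↔m.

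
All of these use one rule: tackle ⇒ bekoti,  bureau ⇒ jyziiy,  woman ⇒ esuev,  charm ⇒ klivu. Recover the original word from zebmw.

ratio

A repeating key of period 2 is used — shifts +8, +4 over and over.
Reversing it on zebmw: z−8=r, e−4=a, b−8=t, m−4=i, w−8=o.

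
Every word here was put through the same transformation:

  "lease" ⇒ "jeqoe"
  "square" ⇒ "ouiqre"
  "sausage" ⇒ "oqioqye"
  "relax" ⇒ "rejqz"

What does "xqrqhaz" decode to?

l(11)→j(9) and e(4)→e(4) fit y≡23x+16 (mod 26); the inverse of 23 mod 26 is 17. This is an affine cipher: with a=0,…,z=25, each position x becomes (23x+16) mod 26.
Reversing it on xqrqhaz: x(23)→17·(23−16)≡15=p; q(16)→17·(16−16)≡0=a; r(17)→17·(17−16)≡17=r; q(16)→17·(16−16)≡0=a; h(7)→17·(7−16)≡3=d; a(0)→17·(0−16)≡14=o; z(25)→17·(25−16)≡23=x (all mod 26).

paradox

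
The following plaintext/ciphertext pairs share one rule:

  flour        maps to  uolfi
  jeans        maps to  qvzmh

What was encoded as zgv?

Letters are reflected about the middle of the alphabet (position → 25−position): Atbash.
Undoing it on zgv: z↔a, g↔t, v↔e.

ate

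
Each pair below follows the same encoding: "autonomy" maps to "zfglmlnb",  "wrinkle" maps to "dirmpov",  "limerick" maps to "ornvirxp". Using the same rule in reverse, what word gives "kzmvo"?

Each pair mirrors across the alphabet (a↔z, u↔f, t↔g): positions sum to 25. Letters are reflected about the middle of the alphabet (position → 25−position): Atbash.
Decoding kzmvo: k↔p, z↔a, m↔n, v↔e, o↔l.

panel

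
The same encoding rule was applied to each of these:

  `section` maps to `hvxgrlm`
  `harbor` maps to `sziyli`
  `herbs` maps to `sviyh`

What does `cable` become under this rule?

Each letter is replaced by its mirror in the alphabet: a↔z, b↔y, c↔x, and so on (the Atbash cipher).
Applying it to cable: c↔x, a↔z, b↔y, l↔o, e↔v.

xzyov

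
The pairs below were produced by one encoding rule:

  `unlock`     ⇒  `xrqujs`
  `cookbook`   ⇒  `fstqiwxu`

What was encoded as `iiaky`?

fever

In unlock: u→x is +3, n→r is +4, l→q is +5, o→u is +6 — the shift increases by 1 each position. Letter i (0-indexed) is shifted by i+3, so successive shifts are 3, 4, 5, ….
Undoing it on iiaky: i−3=f, i−4=e, a−5=v, k−6=e, y−7=r.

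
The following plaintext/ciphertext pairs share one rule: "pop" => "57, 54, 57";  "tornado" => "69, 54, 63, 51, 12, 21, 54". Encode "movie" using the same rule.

48, 54, 75, 36, 24

p(#16)→57 and o(#15)→54: differences scale by 3, so n = 3·pos + 9. With a=1..z=26, the number is 3·pos + 9.
On movie: m=13→48, o=15→54, v=22→75, i=9→36, e=5→24.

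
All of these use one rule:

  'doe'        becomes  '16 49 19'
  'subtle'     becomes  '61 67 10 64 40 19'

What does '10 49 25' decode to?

d(#4)→16 and o(#15)→49: differences scale by 3, so n = 3·pos + 4. Each letter becomes 3×(its alphabet position, a=1..z=26) + 4.
Reversing it on 10 49 25: 10→(10−4)÷3=2=b, 49→(49−4)÷3=15=o, 25→(25−4)÷3=7=g.

bog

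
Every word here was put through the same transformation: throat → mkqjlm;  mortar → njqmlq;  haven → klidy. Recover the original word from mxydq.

This is an affine cipher: with a=0,…,z=25, each position x becomes (11x+11) mod 26.
Undoing it on mxydq: m(12)→19·(12−11)≡19=t; x(23)→19·(23−11)≡20=u; y(24)→19·(24−11)≡13=n; d(3)→19·(3−11)≡4=e; q(16)→19·(16−11)≡17=r (all mod 26).

tuner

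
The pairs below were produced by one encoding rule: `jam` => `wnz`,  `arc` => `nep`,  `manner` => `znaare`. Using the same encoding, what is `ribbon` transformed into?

evooba

Each letter is shifted forward by 13 in the alphabet (a Caesar shift of +13).
Applying it to ribbon: r+13=e, i+13=v, b+13=o, b+13=o, o+13=b, n+13=a.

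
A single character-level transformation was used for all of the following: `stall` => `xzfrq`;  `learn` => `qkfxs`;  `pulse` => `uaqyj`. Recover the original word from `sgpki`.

Shifts by position in stall: pos 0: s→x (+5), pos 1: t→z (+6), pos 2: a→f (+5), pos 3: l→r (+6) — repeating every 2. A repeating key of period 2 is used — shifts +5, +6 over and over.
Reversing it on sgpki: s−5=n, g−6=a, p−5=k, k−6=e, i−5=d.

naked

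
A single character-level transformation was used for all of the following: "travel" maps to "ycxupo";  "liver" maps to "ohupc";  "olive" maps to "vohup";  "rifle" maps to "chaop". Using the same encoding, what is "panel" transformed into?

t(19)→y(24) and r(17)→c(2) fit y≡11x+23 (mod 26); the inverse of 11 mod 26 is 19. Each letter's alphabet position (a=0..z=25) is mapped through 11·x+23 mod 26 — an affine cipher.
For panel: p(15)→11·15+23≡6=g; a(0)→11·0+23≡23=x; n(13)→11·13+23≡10=k; e(4)→11·4+23≡15=p; l(11)→11·11+23≡14=o (all mod 26).

gxkpo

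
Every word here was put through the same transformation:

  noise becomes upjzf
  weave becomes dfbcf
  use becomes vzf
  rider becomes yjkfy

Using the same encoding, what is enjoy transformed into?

Two shifts are in play — +1 for a/e/i/o/u, +7 for every other letter.
Applying it to enjoy: e(vowel)+1=f, n(cons)+7=u, j(cons)+7=q, o(vowel)+1=p, y(cons)+7=f.

fuqpf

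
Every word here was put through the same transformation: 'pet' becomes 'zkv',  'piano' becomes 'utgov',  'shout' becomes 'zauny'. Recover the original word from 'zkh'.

The output letters match the input read backwards, each shifted +6: pet reversed is tep. Two steps: reverse the string, then apply a Caesar shift of +6.
Decoding zkh: shift back: z−6=t, k−6=e, h−6=b → teb; then reverse → bet.

bet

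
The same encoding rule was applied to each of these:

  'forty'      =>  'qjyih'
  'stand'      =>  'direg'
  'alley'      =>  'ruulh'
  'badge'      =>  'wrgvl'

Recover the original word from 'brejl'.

f(5)→q(16) and o(14)→j(9) fit y≡5x+17 (mod 26); the inverse of 5 mod 26 is 21. Each letter's alphabet position (a=0..z=25) is mapped through 5·x+17 mod 26 — an affine cipher.
Reversing it on brejl: b(1)→21·(1−17)≡2=c; r(17)→21·(17−17)≡0=a; e(4)→21·(4−17)≡13=n; j(9)→21·(9−17)≡14=o; l(11)→21·(11−17)≡4=e (all mod 26).

canoe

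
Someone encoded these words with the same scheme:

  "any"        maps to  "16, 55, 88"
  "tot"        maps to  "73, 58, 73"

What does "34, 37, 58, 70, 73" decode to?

a(#1)→16 and n(#14)→55: differences scale by 3, so n = 3·pos + 13. Each letter becomes 3×(its alphabet position, a=1..z=26) + 13.
Undoing it on 34, 37, 58, 70, 73: 34→(34−13)÷3=7=g, 37→(37−13)÷3=8=h, 58→(58−13)÷3=15=o, 70→(70−13)÷3=19=s, 73→(73−13)÷3=20=t.

ghost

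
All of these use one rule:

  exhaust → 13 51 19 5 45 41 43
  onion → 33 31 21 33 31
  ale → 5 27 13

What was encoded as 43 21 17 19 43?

tight

Each letter becomes 2×(its alphabet position, a=1..z=26) + 3.
Decoding 43 21 17 19 43: 43→(43−3)÷2=20=t, 21→(21−3)÷2=9=i, 17→(17−3)÷2=7=g, 19→(19−3)÷2=8=h, 43→(43−3)÷2=20=t.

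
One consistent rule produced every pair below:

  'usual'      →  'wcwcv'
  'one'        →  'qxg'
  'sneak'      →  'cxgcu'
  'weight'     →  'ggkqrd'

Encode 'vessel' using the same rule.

The shift depends on letter class: consonant s→c is +10, but vowel u→w is +2. The rule splits by letter class: vowels +2, consonants +10.
For vessel: v(cons)+10=f, e(vowel)+2=g, s(cons)+10=c, s(cons)+10=c, e(vowel)+2=g, l(cons)+10=v.

fgccgv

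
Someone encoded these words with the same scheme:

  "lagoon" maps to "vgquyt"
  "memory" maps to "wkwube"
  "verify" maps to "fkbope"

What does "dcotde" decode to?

Shifts by position in lagoon: pos 0: l→v (+10), pos 1: a→g (+6), pos 2: g→q (+10), pos 3: o→u (+6) — repeating every 2. A repeating key of period 2 is used — shifts +10, +6 over and over.
Reversing it on dcotde: d−10=t, c−6=w, o−10=e, t−6=n, d−10=t, e−6=y.

twenty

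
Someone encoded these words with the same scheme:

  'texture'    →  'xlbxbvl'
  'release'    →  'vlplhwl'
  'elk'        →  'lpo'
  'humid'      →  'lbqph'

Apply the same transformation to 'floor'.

The rule splits by letter class: vowels +7, consonants +4.
Applying it to floor: f(cons)+4=j, l(cons)+4=p, o(vowel)+7=v, o(vowel)+7=v, r(cons)+4=v.

jpvvv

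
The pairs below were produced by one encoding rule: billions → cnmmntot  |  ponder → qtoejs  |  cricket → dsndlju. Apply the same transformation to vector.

The shift depends on letter class: consonant b→c is +1, but vowel i→n is +5. The rule splits by letter class: vowels +5, consonants +1.
For vector: v(cons)+1=w, e(vowel)+5=j, c(cons)+1=d, t(cons)+1=u, o(vowel)+5=t, r(cons)+1=s.

wjduts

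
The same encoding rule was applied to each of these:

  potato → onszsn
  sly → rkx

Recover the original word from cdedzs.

defeat

Compare letters: p→o is +25, o→n is +25, t→s is +25 — a constant shift. It's a constant shift of +25 (ROT25).
Undoing it on cdedzs: c−25=d, d−25=e, e−25=f, d−25=e, z−25=a, s−25=t.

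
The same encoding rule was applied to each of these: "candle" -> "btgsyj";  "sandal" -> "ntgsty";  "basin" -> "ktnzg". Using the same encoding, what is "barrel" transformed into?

c(2)→b(1) and a(0)→t(19) fit y≡17x+19 (mod 26); the inverse of 17 mod 26 is 23. This is an affine cipher: with a=0,…,z=25, each position x becomes (17x+19) mod 26.
For barrel: b(1)→17·1+19≡10=k; a(0)→17·0+19≡19=t; r(17)→17·17+19≡22=w; r(17)→17·17+19≡22=w; e(4)→17·4+19≡9=j; l(11)→17·11+19≡24=y (all mod 26).

ktwwjy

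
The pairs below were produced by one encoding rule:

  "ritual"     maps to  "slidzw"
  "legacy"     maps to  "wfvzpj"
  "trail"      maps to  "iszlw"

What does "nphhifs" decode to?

scooter

r(17)→s(18) and i(8)→l(11) fit y≡21x+25 (mod 26); the inverse of 21 mod 26 is 5. This is an affine cipher: with a=0,…,z=25, each position x becomes (21x+25) mod 26.
Reversing it on nphhifs: n(13)→5·(13−25)≡18=s; p(15)→5·(15−25)≡2=c; h(7)→5·(7−25)≡14=o; h(7)→5·(7−25)≡14=o; i(8)→5·(8−25)≡19=t; f(5)→5·(5−25)≡4=e; s(18)→5·(18−25)≡17=r (all mod 26).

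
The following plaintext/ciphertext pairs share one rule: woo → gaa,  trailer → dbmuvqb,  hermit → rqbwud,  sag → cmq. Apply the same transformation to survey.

Vowels shift forward by 12 and consonants shift forward by 10.
Applying it to survey: s(cons)+10=c, u(vowel)+12=g, r(cons)+10=b, v(cons)+10=f, e(vowel)+12=q, y(cons)+10=i.

cgbfqi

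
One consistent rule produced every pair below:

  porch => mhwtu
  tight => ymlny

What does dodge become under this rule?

jliti

The output letters match the input read backwards, each shifted +5: porch reversed is hcrop. Two steps: reverse the string, then apply a Caesar shift of +5.
For dodge: reverse → egdod; then shift: e+5=j, g+5=l, d+5=i, o+5=t, d+5=i.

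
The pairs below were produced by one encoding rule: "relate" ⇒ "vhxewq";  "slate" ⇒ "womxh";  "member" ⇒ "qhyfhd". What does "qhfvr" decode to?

metro

Shifts by position in relate: pos 0: r→v (+4), pos 1: e→h (+3), pos 2: l→x (+12), pos 3: a→e (+4), pos 4: t→w (+3), pos 5: e→q (+12) — repeating every 3. The shifts repeat in a cycle of length 3: positions 0,1,… shift by +4, +3, +12, then the pattern repeats.
Reversing it on qhfvr: q−4=m, h−3=e, f−12=t, v−4=r, r−3=o.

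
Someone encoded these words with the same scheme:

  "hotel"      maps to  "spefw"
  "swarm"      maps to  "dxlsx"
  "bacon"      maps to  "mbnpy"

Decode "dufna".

Shifts by position in hotel: pos 0: h→s (+11), pos 1: o→p (+1), pos 2: t→e (+11), pos 3: e→f (+1) — repeating every 2. It's a Vigenère-style cipher with numeric key [11,1]: position i shifts by key[i mod 2].
Decoding dufna: d−11=s, u−1=t, f−11=u, n−1=m, a−11=p.

stump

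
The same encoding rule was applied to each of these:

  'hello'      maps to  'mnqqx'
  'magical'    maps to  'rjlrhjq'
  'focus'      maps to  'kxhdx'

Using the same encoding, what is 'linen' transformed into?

qrsns

The shift depends on letter class: consonant h→m is +5, but vowel e→n is +9. Vowels shift forward by 9 and consonants shift forward by 5.
For linen: l(cons)+5=q, i(vowel)+9=r, n(cons)+5=s, e(vowel)+9=n, n(cons)+5=s.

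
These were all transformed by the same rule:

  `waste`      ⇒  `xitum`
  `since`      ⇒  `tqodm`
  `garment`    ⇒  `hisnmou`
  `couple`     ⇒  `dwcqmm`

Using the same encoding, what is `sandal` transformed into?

The shift depends on letter class: consonant w→x is +1, but vowel a→i is +8. Two shifts are in play — +8 for a/e/i/o/u, +1 for every other letter.
For sandal: s(cons)+1=t, a(vowel)+8=i, n(cons)+1=o, d(cons)+1=e, a(vowel)+8=i, l(cons)+1=m.

tioeim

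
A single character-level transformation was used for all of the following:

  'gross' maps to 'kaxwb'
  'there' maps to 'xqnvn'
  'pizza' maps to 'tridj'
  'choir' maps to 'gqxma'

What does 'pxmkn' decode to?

Shifts by position in gross: pos 0: g→k (+4), pos 1: r→a (+9), pos 2: o→x (+9), pos 3: s→w (+4), pos 4: s→b (+9) — repeating every 3. A repeating key of period 3 is used — shifts +4, +9, +9 over and over.
Undoing it on pxmkn: p−4=l, x−9=o, m−9=d, k−4=g, n−9=e.

lodge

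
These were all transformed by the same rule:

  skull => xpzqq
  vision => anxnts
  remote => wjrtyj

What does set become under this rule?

xjy

Each letter is shifted forward by 5 in the alphabet (a Caesar shift of +5).
Applying it to set: s+5=x, e+5=j, t+5=y.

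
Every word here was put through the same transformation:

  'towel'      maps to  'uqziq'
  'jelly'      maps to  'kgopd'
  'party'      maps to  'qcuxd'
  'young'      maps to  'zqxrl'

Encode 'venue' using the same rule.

wgqyj

In towel: t→u is +1, o→q is +2, w→z is +3, e→i is +4 — the shift increases by 1 each position. Each letter shifts forward by (position + 1), i.e. 1, 2, 3, … — the shift grows by one for each successive letter.
Applying it to venue: v+1=w, e+2=g, n+3=q, u+4=y, e+5=j.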